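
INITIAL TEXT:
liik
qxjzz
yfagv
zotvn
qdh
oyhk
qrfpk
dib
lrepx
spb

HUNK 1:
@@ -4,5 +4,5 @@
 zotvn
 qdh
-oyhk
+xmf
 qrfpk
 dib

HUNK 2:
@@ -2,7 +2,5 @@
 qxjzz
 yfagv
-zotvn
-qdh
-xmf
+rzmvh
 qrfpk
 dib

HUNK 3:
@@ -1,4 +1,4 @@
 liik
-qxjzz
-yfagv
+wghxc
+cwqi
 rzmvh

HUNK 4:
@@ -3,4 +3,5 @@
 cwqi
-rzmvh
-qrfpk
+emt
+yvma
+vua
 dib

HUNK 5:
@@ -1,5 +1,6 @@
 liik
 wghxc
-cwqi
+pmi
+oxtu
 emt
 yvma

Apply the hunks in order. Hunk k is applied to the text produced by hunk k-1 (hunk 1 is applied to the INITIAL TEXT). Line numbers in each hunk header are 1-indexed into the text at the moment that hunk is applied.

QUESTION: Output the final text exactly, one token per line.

Hunk 1: at line 4 remove [oyhk] add [xmf] -> 10 lines: liik qxjzz yfagv zotvn qdh xmf qrfpk dib lrepx spb
Hunk 2: at line 2 remove [zotvn,qdh,xmf] add [rzmvh] -> 8 lines: liik qxjzz yfagv rzmvh qrfpk dib lrepx spb
Hunk 3: at line 1 remove [qxjzz,yfagv] add [wghxc,cwqi] -> 8 lines: liik wghxc cwqi rzmvh qrfpk dib lrepx spb
Hunk 4: at line 3 remove [rzmvh,qrfpk] add [emt,yvma,vua] -> 9 lines: liik wghxc cwqi emt yvma vua dib lrepx spb
Hunk 5: at line 1 remove [cwqi] add [pmi,oxtu] -> 10 lines: liik wghxc pmi oxtu emt yvma vua dib lrepx spb

Answer: liik
wghxc
pmi
oxtu
emt
yvma
vua
dib
lrepx
spb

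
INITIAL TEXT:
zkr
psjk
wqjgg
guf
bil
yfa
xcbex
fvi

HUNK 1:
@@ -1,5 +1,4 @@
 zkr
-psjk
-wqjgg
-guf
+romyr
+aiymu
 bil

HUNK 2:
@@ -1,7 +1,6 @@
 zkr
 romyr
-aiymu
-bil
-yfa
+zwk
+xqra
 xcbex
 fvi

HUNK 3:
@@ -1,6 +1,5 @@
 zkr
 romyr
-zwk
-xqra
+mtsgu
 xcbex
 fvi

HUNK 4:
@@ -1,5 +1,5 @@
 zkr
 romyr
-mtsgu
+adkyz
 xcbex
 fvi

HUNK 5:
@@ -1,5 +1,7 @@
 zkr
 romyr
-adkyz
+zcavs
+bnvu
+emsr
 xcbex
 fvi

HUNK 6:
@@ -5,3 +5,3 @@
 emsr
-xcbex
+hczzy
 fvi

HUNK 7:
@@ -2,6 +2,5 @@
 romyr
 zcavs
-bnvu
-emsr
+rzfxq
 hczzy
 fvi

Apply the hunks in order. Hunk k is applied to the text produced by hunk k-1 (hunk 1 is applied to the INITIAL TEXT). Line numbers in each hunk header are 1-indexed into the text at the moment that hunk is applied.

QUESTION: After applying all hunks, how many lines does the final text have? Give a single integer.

Answer: 6

Derivation:
Hunk 1: at line 1 remove [psjk,wqjgg,guf] add [romyr,aiymu] -> 7 lines: zkr romyr aiymu bil yfa xcbex fvi
Hunk 2: at line 1 remove [aiymu,bil,yfa] add [zwk,xqra] -> 6 lines: zkr romyr zwk xqra xcbex fvi
Hunk 3: at line 1 remove [zwk,xqra] add [mtsgu] -> 5 lines: zkr romyr mtsgu xcbex fvi
Hunk 4: at line 1 remove [mtsgu] add [adkyz] -> 5 lines: zkr romyr adkyz xcbex fvi
Hunk 5: at line 1 remove [adkyz] add [zcavs,bnvu,emsr] -> 7 lines: zkr romyr zcavs bnvu emsr xcbex fvi
Hunk 6: at line 5 remove [xcbex] add [hczzy] -> 7 lines: zkr romyr zcavs bnvu emsr hczzy fvi
Hunk 7: at line 2 remove [bnvu,emsr] add [rzfxq] -> 6 lines: zkr romyr zcavs rzfxq hczzy fvi
Final line count: 6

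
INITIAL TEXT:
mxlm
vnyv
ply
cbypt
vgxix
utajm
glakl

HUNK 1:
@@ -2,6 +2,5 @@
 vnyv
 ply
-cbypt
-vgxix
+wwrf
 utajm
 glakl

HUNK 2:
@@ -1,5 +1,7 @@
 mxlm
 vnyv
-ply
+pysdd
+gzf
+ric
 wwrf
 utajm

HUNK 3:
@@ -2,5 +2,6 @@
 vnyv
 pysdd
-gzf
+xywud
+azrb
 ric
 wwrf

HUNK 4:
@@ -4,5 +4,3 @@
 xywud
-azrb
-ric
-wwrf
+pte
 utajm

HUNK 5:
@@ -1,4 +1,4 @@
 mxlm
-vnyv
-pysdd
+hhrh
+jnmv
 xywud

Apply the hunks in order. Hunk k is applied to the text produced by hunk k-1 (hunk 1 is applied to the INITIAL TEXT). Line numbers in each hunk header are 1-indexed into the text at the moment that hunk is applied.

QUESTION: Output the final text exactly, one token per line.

Answer: mxlm
hhrh
jnmv
xywud
pte
utajm
glakl

Derivation:
Hunk 1: at line 2 remove [cbypt,vgxix] add [wwrf] -> 6 lines: mxlm vnyv ply wwrf utajm glakl
Hunk 2: at line 1 remove [ply] add [pysdd,gzf,ric] -> 8 lines: mxlm vnyv pysdd gzf ric wwrf utajm glakl
Hunk 3: at line 2 remove [gzf] add [xywud,azrb] -> 9 lines: mxlm vnyv pysdd xywud azrb ric wwrf utajm glakl
Hunk 4: at line 4 remove [azrb,ric,wwrf] add [pte] -> 7 lines: mxlm vnyv pysdd xywud pte utajm glakl
Hunk 5: at line 1 remove [vnyv,pysdd] add [hhrh,jnmv] -> 7 lines: mxlm hhrh jnmv xywud pte utajm glakl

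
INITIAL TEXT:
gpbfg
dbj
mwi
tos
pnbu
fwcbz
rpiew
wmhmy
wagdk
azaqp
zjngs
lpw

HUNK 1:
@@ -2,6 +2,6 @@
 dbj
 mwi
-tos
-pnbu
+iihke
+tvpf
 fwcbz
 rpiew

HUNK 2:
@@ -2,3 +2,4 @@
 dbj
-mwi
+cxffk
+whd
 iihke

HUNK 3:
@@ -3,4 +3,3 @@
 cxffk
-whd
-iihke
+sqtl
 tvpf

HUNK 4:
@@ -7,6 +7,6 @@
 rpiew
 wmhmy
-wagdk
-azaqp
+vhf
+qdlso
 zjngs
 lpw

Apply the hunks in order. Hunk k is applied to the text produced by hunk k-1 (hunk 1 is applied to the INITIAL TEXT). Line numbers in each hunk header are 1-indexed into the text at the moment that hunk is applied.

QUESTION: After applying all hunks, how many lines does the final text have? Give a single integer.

Hunk 1: at line 2 remove [tos,pnbu] add [iihke,tvpf] -> 12 lines: gpbfg dbj mwi iihke tvpf fwcbz rpiew wmhmy wagdk azaqp zjngs lpw
Hunk 2: at line 2 remove [mwi] add [cxffk,whd] -> 13 lines: gpbfg dbj cxffk whd iihke tvpf fwcbz rpiew wmhmy wagdk azaqp zjngs lpw
Hunk 3: at line 3 remove [whd,iihke] add [sqtl] -> 12 lines: gpbfg dbj cxffk sqtl tvpf fwcbz rpiew wmhmy wagdk azaqp zjngs lpw
Hunk 4: at line 7 remove [wagdk,azaqp] add [vhf,qdlso] -> 12 lines: gpbfg dbj cxffk sqtl tvpf fwcbz rpiew wmhmy vhf qdlso zjngs lpw
Final line count: 12

Answer: 12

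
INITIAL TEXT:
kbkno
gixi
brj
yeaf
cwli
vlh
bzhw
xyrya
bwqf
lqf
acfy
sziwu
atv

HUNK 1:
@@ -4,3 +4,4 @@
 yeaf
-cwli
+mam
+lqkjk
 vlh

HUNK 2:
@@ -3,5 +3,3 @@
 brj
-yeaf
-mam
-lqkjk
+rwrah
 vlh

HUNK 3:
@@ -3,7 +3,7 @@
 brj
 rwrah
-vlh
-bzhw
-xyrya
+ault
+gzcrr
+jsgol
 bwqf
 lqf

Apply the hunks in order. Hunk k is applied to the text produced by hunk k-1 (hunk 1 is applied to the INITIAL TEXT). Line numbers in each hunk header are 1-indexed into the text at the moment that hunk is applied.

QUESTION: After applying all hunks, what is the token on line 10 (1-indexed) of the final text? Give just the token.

Hunk 1: at line 4 remove [cwli] add [mam,lqkjk] -> 14 lines: kbkno gixi brj yeaf mam lqkjk vlh bzhw xyrya bwqf lqf acfy sziwu atv
Hunk 2: at line 3 remove [yeaf,mam,lqkjk] add [rwrah] -> 12 lines: kbkno gixi brj rwrah vlh bzhw xyrya bwqf lqf acfy sziwu atv
Hunk 3: at line 3 remove [vlh,bzhw,xyrya] add [ault,gzcrr,jsgol] -> 12 lines: kbkno gixi brj rwrah ault gzcrr jsgol bwqf lqf acfy sziwu atv
Final line 10: acfy

Answer: acfy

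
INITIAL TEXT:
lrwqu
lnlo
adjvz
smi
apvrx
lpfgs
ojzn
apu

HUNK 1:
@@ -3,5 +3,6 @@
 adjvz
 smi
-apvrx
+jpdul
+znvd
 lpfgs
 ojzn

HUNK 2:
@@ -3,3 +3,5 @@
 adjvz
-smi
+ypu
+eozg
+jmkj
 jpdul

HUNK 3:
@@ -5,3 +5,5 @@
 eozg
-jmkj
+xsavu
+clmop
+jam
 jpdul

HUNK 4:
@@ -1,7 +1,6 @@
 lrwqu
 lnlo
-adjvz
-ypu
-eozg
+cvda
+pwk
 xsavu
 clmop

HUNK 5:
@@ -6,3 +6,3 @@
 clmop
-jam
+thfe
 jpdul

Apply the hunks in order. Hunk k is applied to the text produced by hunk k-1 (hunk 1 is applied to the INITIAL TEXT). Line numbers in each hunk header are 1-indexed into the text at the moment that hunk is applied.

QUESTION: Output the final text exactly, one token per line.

Answer: lrwqu
lnlo
cvda
pwk
xsavu
clmop
thfe
jpdul
znvd
lpfgs
ojzn
apu

Derivation:
Hunk 1: at line 3 remove [apvrx] add [jpdul,znvd] -> 9 lines: lrwqu lnlo adjvz smi jpdul znvd lpfgs ojzn apu
Hunk 2: at line 3 remove [smi] add [ypu,eozg,jmkj] -> 11 lines: lrwqu lnlo adjvz ypu eozg jmkj jpdul znvd lpfgs ojzn apu
Hunk 3: at line 5 remove [jmkj] add [xsavu,clmop,jam] -> 13 lines: lrwqu lnlo adjvz ypu eozg xsavu clmop jam jpdul znvd lpfgs ojzn apu
Hunk 4: at line 1 remove [adjvz,ypu,eozg] add [cvda,pwk] -> 12 lines: lrwqu lnlo cvda pwk xsavu clmop jam jpdul znvd lpfgs ojzn apu
Hunk 5: at line 6 remove [jam] add [thfe] -> 12 lines: lrwqu lnlo cvda pwk xsavu clmop thfe jpdul znvd lpfgs ojzn apu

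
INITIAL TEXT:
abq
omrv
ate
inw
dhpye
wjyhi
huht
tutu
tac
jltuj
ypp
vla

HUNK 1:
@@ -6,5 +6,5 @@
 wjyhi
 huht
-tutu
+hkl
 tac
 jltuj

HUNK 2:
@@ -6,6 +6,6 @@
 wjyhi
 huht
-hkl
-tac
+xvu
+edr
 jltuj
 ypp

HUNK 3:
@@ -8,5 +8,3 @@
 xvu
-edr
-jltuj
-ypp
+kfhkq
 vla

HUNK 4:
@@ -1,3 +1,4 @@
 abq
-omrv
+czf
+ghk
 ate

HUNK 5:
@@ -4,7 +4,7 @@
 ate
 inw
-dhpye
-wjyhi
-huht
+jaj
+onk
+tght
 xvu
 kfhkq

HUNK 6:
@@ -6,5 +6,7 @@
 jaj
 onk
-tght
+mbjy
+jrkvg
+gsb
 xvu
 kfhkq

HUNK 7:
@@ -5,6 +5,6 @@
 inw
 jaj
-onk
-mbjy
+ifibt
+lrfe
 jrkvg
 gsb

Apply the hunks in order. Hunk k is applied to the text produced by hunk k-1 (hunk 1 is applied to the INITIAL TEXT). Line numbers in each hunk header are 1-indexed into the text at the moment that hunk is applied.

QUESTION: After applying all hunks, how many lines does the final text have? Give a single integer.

Answer: 13

Derivation:
Hunk 1: at line 6 remove [tutu] add [hkl] -> 12 lines: abq omrv ate inw dhpye wjyhi huht hkl tac jltuj ypp vla
Hunk 2: at line 6 remove [hkl,tac] add [xvu,edr] -> 12 lines: abq omrv ate inw dhpye wjyhi huht xvu edr jltuj ypp vla
Hunk 3: at line 8 remove [edr,jltuj,ypp] add [kfhkq] -> 10 lines: abq omrv ate inw dhpye wjyhi huht xvu kfhkq vla
Hunk 4: at line 1 remove [omrv] add [czf,ghk] -> 11 lines: abq czf ghk ate inw dhpye wjyhi huht xvu kfhkq vla
Hunk 5: at line 4 remove [dhpye,wjyhi,huht] add [jaj,onk,tght] -> 11 lines: abq czf ghk ate inw jaj onk tght xvu kfhkq vla
Hunk 6: at line 6 remove [tght] add [mbjy,jrkvg,gsb] -> 13 lines: abq czf ghk ate inw jaj onk mbjy jrkvg gsb xvu kfhkq vla
Hunk 7: at line 5 remove [onk,mbjy] add [ifibt,lrfe] -> 13 lines: abq czf ghk ate inw jaj ifibt lrfe jrkvg gsb xvu kfhkq vla
Final line count: 13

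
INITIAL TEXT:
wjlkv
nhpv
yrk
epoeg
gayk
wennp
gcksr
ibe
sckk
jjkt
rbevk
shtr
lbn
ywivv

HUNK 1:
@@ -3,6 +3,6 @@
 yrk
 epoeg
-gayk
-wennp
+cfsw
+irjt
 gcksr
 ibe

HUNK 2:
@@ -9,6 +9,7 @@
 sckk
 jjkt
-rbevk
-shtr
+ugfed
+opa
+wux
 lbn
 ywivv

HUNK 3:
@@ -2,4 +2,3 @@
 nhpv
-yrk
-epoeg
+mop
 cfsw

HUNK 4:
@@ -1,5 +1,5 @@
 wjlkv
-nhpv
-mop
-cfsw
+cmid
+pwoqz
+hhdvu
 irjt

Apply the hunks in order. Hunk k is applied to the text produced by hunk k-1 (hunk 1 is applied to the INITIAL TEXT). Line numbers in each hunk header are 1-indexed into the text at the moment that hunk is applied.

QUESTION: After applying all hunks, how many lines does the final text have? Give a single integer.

Answer: 14

Derivation:
Hunk 1: at line 3 remove [gayk,wennp] add [cfsw,irjt] -> 14 lines: wjlkv nhpv yrk epoeg cfsw irjt gcksr ibe sckk jjkt rbevk shtr lbn ywivv
Hunk 2: at line 9 remove [rbevk,shtr] add [ugfed,opa,wux] -> 15 lines: wjlkv nhpv yrk epoeg cfsw irjt gcksr ibe sckk jjkt ugfed opa wux lbn ywivv
Hunk 3: at line 2 remove [yrk,epoeg] add [mop] -> 14 lines: wjlkv nhpv mop cfsw irjt gcksr ibe sckk jjkt ugfed opa wux lbn ywivv
Hunk 4: at line 1 remove [nhpv,mop,cfsw] add [cmid,pwoqz,hhdvu] -> 14 lines: wjlkv cmid pwoqz hhdvu irjt gcksr ibe sckk jjkt ugfed opa wux lbn ywivv
Final line count: 14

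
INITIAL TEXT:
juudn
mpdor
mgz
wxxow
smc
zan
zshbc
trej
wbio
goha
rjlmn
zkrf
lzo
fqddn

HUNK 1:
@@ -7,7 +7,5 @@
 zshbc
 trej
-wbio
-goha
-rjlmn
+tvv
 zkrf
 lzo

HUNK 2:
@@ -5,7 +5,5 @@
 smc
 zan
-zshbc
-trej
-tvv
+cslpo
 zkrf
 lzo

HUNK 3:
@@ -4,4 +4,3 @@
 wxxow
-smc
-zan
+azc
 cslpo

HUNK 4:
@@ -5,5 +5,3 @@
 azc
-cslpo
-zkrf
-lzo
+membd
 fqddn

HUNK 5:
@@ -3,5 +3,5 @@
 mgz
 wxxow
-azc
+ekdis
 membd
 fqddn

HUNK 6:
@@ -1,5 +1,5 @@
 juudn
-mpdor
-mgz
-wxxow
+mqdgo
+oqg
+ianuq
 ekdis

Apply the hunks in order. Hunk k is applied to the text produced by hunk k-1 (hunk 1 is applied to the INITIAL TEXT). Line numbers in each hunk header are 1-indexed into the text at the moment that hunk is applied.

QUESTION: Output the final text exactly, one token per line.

Answer: juudn
mqdgo
oqg
ianuq
ekdis
membd
fqddn

Derivation:
Hunk 1: at line 7 remove [wbio,goha,rjlmn] add [tvv] -> 12 lines: juudn mpdor mgz wxxow smc zan zshbc trej tvv zkrf lzo fqddn
Hunk 2: at line 5 remove [zshbc,trej,tvv] add [cslpo] -> 10 lines: juudn mpdor mgz wxxow smc zan cslpo zkrf lzo fqddn
Hunk 3: at line 4 remove [smc,zan] add [azc] -> 9 lines: juudn mpdor mgz wxxow azc cslpo zkrf lzo fqddn
Hunk 4: at line 5 remove [cslpo,zkrf,lzo] add [membd] -> 7 lines: juudn mpdor mgz wxxow azc membd fqddn
Hunk 5: at line 3 remove [azc] add [ekdis] -> 7 lines: juudn mpdor mgz wxxow ekdis membd fqddn
Hunk 6: at line 1 remove [mpdor,mgz,wxxow] add [mqdgo,oqg,ianuq] -> 7 lines: juudn mqdgo oqg ianuq ekdis membd fqddn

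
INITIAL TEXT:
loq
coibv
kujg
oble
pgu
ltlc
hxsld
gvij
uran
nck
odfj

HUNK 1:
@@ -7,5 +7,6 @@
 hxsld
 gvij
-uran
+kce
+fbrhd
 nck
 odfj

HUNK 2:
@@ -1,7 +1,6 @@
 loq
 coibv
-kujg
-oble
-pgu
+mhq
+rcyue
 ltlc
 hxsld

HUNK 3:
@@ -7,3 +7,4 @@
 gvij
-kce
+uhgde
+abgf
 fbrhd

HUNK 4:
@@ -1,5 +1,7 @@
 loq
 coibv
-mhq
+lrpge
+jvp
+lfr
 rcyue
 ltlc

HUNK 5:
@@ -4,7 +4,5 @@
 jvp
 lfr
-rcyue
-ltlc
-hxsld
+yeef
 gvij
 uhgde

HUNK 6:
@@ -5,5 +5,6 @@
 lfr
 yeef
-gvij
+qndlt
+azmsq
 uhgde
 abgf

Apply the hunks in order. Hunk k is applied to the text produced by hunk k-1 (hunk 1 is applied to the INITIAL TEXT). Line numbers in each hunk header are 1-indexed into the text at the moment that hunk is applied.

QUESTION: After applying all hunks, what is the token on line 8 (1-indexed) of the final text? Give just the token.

Hunk 1: at line 7 remove [uran] add [kce,fbrhd] -> 12 lines: loq coibv kujg oble pgu ltlc hxsld gvij kce fbrhd nck odfj
Hunk 2: at line 1 remove [kujg,oble,pgu] add [mhq,rcyue] -> 11 lines: loq coibv mhq rcyue ltlc hxsld gvij kce fbrhd nck odfj
Hunk 3: at line 7 remove [kce] add [uhgde,abgf] -> 12 lines: loq coibv mhq rcyue ltlc hxsld gvij uhgde abgf fbrhd nck odfj
Hunk 4: at line 1 remove [mhq] add [lrpge,jvp,lfr] -> 14 lines: loq coibv lrpge jvp lfr rcyue ltlc hxsld gvij uhgde abgf fbrhd nck odfj
Hunk 5: at line 4 remove [rcyue,ltlc,hxsld] add [yeef] -> 12 lines: loq coibv lrpge jvp lfr yeef gvij uhgde abgf fbrhd nck odfj
Hunk 6: at line 5 remove [gvij] add [qndlt,azmsq] -> 13 lines: loq coibv lrpge jvp lfr yeef qndlt azmsq uhgde abgf fbrhd nck odfj
Final line 8: azmsq

Answer: azmsq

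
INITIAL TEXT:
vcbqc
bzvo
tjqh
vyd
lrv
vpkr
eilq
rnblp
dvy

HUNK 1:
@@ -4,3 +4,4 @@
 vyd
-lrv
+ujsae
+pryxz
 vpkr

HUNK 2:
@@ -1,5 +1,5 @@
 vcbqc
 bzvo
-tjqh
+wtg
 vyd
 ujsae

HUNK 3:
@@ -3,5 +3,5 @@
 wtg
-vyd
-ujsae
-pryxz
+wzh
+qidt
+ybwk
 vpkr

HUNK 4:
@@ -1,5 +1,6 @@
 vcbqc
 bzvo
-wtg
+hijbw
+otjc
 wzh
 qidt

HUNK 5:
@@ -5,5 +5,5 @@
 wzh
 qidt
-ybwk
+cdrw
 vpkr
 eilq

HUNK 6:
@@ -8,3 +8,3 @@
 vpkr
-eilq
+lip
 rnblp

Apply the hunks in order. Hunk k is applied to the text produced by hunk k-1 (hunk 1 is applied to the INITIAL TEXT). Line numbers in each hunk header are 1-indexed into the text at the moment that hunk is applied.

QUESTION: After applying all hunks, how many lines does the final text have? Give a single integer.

Hunk 1: at line 4 remove [lrv] add [ujsae,pryxz] -> 10 lines: vcbqc bzvo tjqh vyd ujsae pryxz vpkr eilq rnblp dvy
Hunk 2: at line 1 remove [tjqh] add [wtg] -> 10 lines: vcbqc bzvo wtg vyd ujsae pryxz vpkr eilq rnblp dvy
Hunk 3: at line 3 remove [vyd,ujsae,pryxz] add [wzh,qidt,ybwk] -> 10 lines: vcbqc bzvo wtg wzh qidt ybwk vpkr eilq rnblp dvy
Hunk 4: at line 1 remove [wtg] add [hijbw,otjc] -> 11 lines: vcbqc bzvo hijbw otjc wzh qidt ybwk vpkr eilq rnblp dvy
Hunk 5: at line 5 remove [ybwk] add [cdrw] -> 11 lines: vcbqc bzvo hijbw otjc wzh qidt cdrw vpkr eilq rnblp dvy
Hunk 6: at line 8 remove [eilq] add [lip] -> 11 lines: vcbqc bzvo hijbw otjc wzh qidt cdrw vpkr lip rnblp dvy
Final line count: 11

Answer: 11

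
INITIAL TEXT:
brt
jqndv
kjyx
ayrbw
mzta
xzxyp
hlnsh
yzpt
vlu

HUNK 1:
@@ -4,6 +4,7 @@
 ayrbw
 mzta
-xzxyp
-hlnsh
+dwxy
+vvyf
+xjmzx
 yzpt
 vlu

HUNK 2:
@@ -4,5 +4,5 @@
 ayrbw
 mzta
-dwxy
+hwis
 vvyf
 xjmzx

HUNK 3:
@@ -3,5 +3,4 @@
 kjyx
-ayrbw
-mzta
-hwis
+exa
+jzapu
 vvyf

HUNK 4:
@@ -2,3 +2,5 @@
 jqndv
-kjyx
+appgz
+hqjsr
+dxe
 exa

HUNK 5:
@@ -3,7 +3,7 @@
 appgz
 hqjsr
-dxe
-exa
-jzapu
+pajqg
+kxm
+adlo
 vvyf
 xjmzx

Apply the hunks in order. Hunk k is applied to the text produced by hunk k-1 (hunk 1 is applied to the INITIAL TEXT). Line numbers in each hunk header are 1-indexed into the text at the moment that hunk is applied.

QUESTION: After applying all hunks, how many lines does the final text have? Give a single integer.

Hunk 1: at line 4 remove [xzxyp,hlnsh] add [dwxy,vvyf,xjmzx] -> 10 lines: brt jqndv kjyx ayrbw mzta dwxy vvyf xjmzx yzpt vlu
Hunk 2: at line 4 remove [dwxy] add [hwis] -> 10 lines: brt jqndv kjyx ayrbw mzta hwis vvyf xjmzx yzpt vlu
Hunk 3: at line 3 remove [ayrbw,mzta,hwis] add [exa,jzapu] -> 9 lines: brt jqndv kjyx exa jzapu vvyf xjmzx yzpt vlu
Hunk 4: at line 2 remove [kjyx] add [appgz,hqjsr,dxe] -> 11 lines: brt jqndv appgz hqjsr dxe exa jzapu vvyf xjmzx yzpt vlu
Hunk 5: at line 3 remove [dxe,exa,jzapu] add [pajqg,kxm,adlo] -> 11 lines: brt jqndv appgz hqjsr pajqg kxm adlo vvyf xjmzx yzpt vlu
Final line count: 11

Answer: 11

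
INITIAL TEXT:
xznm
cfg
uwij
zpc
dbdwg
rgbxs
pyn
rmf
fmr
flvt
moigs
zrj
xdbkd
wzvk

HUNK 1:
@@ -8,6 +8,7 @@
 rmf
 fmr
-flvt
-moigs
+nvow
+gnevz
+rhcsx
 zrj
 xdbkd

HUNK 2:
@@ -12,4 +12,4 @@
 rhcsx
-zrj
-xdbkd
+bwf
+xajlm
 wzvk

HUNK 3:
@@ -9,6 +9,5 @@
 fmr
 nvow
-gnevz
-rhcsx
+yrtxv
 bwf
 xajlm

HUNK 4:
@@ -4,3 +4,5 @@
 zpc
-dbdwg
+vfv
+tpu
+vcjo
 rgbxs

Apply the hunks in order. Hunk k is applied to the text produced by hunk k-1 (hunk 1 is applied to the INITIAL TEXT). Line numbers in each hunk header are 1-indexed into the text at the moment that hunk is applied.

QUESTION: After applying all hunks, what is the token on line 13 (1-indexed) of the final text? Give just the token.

Hunk 1: at line 8 remove [flvt,moigs] add [nvow,gnevz,rhcsx] -> 15 lines: xznm cfg uwij zpc dbdwg rgbxs pyn rmf fmr nvow gnevz rhcsx zrj xdbkd wzvk
Hunk 2: at line 12 remove [zrj,xdbkd] add [bwf,xajlm] -> 15 lines: xznm cfg uwij zpc dbdwg rgbxs pyn rmf fmr nvow gnevz rhcsx bwf xajlm wzvk
Hunk 3: at line 9 remove [gnevz,rhcsx] add [yrtxv] -> 14 lines: xznm cfg uwij zpc dbdwg rgbxs pyn rmf fmr nvow yrtxv bwf xajlm wzvk
Hunk 4: at line 4 remove [dbdwg] add [vfv,tpu,vcjo] -> 16 lines: xznm cfg uwij zpc vfv tpu vcjo rgbxs pyn rmf fmr nvow yrtxv bwf xajlm wzvk
Final line 13: yrtxv

Answer: yrtxv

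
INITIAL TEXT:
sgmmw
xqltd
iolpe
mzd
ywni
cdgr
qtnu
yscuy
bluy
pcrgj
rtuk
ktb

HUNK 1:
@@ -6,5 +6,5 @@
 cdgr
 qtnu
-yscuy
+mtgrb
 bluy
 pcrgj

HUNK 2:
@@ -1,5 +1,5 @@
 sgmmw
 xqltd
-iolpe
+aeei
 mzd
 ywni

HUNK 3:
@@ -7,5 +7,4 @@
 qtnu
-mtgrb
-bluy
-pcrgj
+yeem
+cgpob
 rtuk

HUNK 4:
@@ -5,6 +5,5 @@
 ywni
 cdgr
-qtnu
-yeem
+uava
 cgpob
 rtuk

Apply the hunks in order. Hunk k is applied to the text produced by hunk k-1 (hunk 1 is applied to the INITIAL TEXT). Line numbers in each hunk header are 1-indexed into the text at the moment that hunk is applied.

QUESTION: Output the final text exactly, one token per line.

Hunk 1: at line 6 remove [yscuy] add [mtgrb] -> 12 lines: sgmmw xqltd iolpe mzd ywni cdgr qtnu mtgrb bluy pcrgj rtuk ktb
Hunk 2: at line 1 remove [iolpe] add [aeei] -> 12 lines: sgmmw xqltd aeei mzd ywni cdgr qtnu mtgrb bluy pcrgj rtuk ktb
Hunk 3: at line 7 remove [mtgrb,bluy,pcrgj] add [yeem,cgpob] -> 11 lines: sgmmw xqltd aeei mzd ywni cdgr qtnu yeem cgpob rtuk ktb
Hunk 4: at line 5 remove [qtnu,yeem] add [uava] -> 10 lines: sgmmw xqltd aeei mzd ywni cdgr uava cgpob rtuk ktb

Answer: sgmmw
xqltd
aeei
mzd
ywni
cdgr
uava
cgpob
rtuk
ktb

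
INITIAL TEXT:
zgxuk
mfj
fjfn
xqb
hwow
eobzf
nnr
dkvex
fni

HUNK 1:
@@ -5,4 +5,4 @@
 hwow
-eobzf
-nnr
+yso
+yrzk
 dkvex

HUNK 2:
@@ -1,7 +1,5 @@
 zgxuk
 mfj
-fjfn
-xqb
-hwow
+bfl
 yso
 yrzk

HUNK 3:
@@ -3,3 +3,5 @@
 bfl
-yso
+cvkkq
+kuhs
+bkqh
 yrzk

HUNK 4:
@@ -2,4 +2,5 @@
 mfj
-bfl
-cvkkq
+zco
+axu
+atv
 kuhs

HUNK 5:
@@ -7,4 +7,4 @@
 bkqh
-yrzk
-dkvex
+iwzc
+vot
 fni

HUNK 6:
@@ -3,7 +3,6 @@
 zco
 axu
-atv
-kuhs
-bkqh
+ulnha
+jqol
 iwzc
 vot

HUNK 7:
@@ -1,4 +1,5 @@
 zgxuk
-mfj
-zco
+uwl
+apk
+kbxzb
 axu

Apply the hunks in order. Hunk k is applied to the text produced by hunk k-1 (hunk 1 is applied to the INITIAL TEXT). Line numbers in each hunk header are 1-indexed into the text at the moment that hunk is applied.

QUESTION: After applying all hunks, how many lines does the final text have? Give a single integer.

Hunk 1: at line 5 remove [eobzf,nnr] add [yso,yrzk] -> 9 lines: zgxuk mfj fjfn xqb hwow yso yrzk dkvex fni
Hunk 2: at line 1 remove [fjfn,xqb,hwow] add [bfl] -> 7 lines: zgxuk mfj bfl yso yrzk dkvex fni
Hunk 3: at line 3 remove [yso] add [cvkkq,kuhs,bkqh] -> 9 lines: zgxuk mfj bfl cvkkq kuhs bkqh yrzk dkvex fni
Hunk 4: at line 2 remove [bfl,cvkkq] add [zco,axu,atv] -> 10 lines: zgxuk mfj zco axu atv kuhs bkqh yrzk dkvex fni
Hunk 5: at line 7 remove [yrzk,dkvex] add [iwzc,vot] -> 10 lines: zgxuk mfj zco axu atv kuhs bkqh iwzc vot fni
Hunk 6: at line 3 remove [atv,kuhs,bkqh] add [ulnha,jqol] -> 9 lines: zgxuk mfj zco axu ulnha jqol iwzc vot fni
Hunk 7: at line 1 remove [mfj,zco] add [uwl,apk,kbxzb] -> 10 lines: zgxuk uwl apk kbxzb axu ulnha jqol iwzc vot fni
Final line count: 10

Answer: 10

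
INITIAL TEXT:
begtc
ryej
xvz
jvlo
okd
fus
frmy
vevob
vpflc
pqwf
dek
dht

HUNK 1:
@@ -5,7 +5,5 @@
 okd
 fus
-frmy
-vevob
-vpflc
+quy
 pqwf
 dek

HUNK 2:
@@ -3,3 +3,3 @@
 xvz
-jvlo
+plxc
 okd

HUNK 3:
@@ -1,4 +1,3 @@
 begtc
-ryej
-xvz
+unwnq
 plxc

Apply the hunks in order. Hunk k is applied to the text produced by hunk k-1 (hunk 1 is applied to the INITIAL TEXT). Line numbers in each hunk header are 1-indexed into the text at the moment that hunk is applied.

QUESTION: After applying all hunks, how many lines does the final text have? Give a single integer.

Answer: 9

Derivation:
Hunk 1: at line 5 remove [frmy,vevob,vpflc] add [quy] -> 10 lines: begtc ryej xvz jvlo okd fus quy pqwf dek dht
Hunk 2: at line 3 remove [jvlo] add [plxc] -> 10 lines: begtc ryej xvz plxc okd fus quy pqwf dek dht
Hunk 3: at line 1 remove [ryej,xvz] add [unwnq] -> 9 lines: begtc unwnq plxc okd fus quy pqwf dek dht
Final line count: 9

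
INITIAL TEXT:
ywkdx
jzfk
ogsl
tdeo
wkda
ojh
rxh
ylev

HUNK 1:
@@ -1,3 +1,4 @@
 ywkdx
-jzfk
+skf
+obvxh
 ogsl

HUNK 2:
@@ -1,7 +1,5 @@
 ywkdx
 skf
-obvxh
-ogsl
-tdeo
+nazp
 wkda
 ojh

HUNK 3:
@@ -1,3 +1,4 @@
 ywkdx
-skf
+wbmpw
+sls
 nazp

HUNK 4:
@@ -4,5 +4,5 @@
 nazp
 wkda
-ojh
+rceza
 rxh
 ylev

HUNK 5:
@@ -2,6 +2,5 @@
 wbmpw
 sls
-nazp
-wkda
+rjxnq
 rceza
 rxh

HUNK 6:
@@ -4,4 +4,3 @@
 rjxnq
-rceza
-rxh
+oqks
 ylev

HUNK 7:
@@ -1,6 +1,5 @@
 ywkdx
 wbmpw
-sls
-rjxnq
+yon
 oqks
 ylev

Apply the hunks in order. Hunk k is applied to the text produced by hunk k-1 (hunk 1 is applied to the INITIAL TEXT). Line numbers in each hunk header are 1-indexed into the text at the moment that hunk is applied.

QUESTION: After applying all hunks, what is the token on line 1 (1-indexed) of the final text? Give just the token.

Answer: ywkdx

Derivation:
Hunk 1: at line 1 remove [jzfk] add [skf,obvxh] -> 9 lines: ywkdx skf obvxh ogsl tdeo wkda ojh rxh ylev
Hunk 2: at line 1 remove [obvxh,ogsl,tdeo] add [nazp] -> 7 lines: ywkdx skf nazp wkda ojh rxh ylev
Hunk 3: at line 1 remove [skf] add [wbmpw,sls] -> 8 lines: ywkdx wbmpw sls nazp wkda ojh rxh ylev
Hunk 4: at line 4 remove [ojh] add [rceza] -> 8 lines: ywkdx wbmpw sls nazp wkda rceza rxh ylev
Hunk 5: at line 2 remove [nazp,wkda] add [rjxnq] -> 7 lines: ywkdx wbmpw sls rjxnq rceza rxh ylev
Hunk 6: at line 4 remove [rceza,rxh] add [oqks] -> 6 lines: ywkdx wbmpw sls rjxnq oqks ylev
Hunk 7: at line 1 remove [sls,rjxnq] add [yon] -> 5 lines: ywkdx wbmpw yon oqks ylev
Final line 1: ywkdx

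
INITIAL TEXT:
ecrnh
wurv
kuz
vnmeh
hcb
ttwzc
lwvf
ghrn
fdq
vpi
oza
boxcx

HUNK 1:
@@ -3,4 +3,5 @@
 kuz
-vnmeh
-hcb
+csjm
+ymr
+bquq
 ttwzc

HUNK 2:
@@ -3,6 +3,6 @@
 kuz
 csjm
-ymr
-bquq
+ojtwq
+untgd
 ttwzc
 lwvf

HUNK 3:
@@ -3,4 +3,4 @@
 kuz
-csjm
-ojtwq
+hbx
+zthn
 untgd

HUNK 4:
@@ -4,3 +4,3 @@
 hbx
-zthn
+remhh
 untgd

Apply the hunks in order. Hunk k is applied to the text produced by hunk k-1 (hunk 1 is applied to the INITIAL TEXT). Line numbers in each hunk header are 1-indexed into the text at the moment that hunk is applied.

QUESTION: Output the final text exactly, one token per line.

Answer: ecrnh
wurv
kuz
hbx
remhh
untgd
ttwzc
lwvf
ghrn
fdq
vpi
oza
boxcx

Derivation:
Hunk 1: at line 3 remove [vnmeh,hcb] add [csjm,ymr,bquq] -> 13 lines: ecrnh wurv kuz csjm ymr bquq ttwzc lwvf ghrn fdq vpi oza boxcx
Hunk 2: at line 3 remove [ymr,bquq] add [ojtwq,untgd] -> 13 lines: ecrnh wurv kuz csjm ojtwq untgd ttwzc lwvf ghrn fdq vpi oza boxcx
Hunk 3: at line 3 remove [csjm,ojtwq] add [hbx,zthn] -> 13 lines: ecrnh wurv kuz hbx zthn untgd ttwzc lwvf ghrn fdq vpi oza boxcx
Hunk 4: at line 4 remove [zthn] add [remhh] -> 13 lines: ecrnh wurv kuz hbx remhh untgd ttwzc lwvf ghrn fdq vpi oza boxcx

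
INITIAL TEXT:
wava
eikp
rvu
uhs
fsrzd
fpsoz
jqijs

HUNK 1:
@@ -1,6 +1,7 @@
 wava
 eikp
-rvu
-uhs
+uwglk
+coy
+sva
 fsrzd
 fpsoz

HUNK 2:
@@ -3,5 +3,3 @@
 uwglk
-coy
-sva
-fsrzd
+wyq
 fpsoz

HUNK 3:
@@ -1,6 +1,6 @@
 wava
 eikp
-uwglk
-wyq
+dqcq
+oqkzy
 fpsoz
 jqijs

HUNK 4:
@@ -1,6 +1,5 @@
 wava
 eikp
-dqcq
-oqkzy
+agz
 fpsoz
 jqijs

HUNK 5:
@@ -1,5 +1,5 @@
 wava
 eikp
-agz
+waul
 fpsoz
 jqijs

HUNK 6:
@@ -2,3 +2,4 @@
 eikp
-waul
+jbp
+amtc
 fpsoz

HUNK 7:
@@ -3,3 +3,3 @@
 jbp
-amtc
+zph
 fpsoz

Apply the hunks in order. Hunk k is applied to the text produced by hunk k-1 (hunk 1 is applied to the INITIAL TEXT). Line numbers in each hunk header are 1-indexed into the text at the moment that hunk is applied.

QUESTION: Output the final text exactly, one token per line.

Answer: wava
eikp
jbp
zph
fpsoz
jqijs

Derivation:
Hunk 1: at line 1 remove [rvu,uhs] add [uwglk,coy,sva] -> 8 lines: wava eikp uwglk coy sva fsrzd fpsoz jqijs
Hunk 2: at line 3 remove [coy,sva,fsrzd] add [wyq] -> 6 lines: wava eikp uwglk wyq fpsoz jqijs
Hunk 3: at line 1 remove [uwglk,wyq] add [dqcq,oqkzy] -> 6 lines: wava eikp dqcq oqkzy fpsoz jqijs
Hunk 4: at line 1 remove [dqcq,oqkzy] add [agz] -> 5 lines: wava eikp agz fpsoz jqijs
Hunk 5: at line 1 remove [agz] add [waul] -> 5 lines: wava eikp waul fpsoz jqijs
Hunk 6: at line 2 remove [waul] add [jbp,amtc] -> 6 lines: wava eikp jbp amtc fpsoz jqijs
Hunk 7: at line 3 remove [amtc] add [zph] -> 6 lines: wava eikp jbp zph fpsoz jqijs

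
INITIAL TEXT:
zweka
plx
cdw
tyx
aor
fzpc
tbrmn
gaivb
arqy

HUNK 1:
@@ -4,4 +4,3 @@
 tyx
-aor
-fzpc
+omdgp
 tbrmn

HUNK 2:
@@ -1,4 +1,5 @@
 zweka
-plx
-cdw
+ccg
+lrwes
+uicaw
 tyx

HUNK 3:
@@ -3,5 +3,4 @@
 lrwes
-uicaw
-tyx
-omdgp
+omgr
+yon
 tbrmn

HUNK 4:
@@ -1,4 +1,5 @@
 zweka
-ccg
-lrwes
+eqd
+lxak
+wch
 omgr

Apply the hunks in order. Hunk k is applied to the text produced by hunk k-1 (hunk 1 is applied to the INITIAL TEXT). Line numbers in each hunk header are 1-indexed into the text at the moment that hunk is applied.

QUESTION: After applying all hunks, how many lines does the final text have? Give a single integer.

Hunk 1: at line 4 remove [aor,fzpc] add [omdgp] -> 8 lines: zweka plx cdw tyx omdgp tbrmn gaivb arqy
Hunk 2: at line 1 remove [plx,cdw] add [ccg,lrwes,uicaw] -> 9 lines: zweka ccg lrwes uicaw tyx omdgp tbrmn gaivb arqy
Hunk 3: at line 3 remove [uicaw,tyx,omdgp] add [omgr,yon] -> 8 lines: zweka ccg lrwes omgr yon tbrmn gaivb arqy
Hunk 4: at line 1 remove [ccg,lrwes] add [eqd,lxak,wch] -> 9 lines: zweka eqd lxak wch omgr yon tbrmn gaivb arqy
Final line count: 9

Answer: 9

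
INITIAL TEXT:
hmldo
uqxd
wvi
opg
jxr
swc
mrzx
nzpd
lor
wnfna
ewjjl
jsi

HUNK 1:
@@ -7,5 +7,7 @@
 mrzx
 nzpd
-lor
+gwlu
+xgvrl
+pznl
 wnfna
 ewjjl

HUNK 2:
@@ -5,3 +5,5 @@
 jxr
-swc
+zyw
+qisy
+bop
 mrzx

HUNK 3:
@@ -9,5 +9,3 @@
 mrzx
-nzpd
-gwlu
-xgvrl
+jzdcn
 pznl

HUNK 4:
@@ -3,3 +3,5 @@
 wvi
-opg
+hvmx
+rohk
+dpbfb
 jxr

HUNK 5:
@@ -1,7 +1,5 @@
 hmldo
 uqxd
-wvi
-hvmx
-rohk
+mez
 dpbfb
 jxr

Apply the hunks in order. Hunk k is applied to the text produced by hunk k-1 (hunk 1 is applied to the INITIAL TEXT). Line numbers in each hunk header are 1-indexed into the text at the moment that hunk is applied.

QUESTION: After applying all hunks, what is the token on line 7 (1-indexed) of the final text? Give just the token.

Answer: qisy

Derivation:
Hunk 1: at line 7 remove [lor] add [gwlu,xgvrl,pznl] -> 14 lines: hmldo uqxd wvi opg jxr swc mrzx nzpd gwlu xgvrl pznl wnfna ewjjl jsi
Hunk 2: at line 5 remove [swc] add [zyw,qisy,bop] -> 16 lines: hmldo uqxd wvi opg jxr zyw qisy bop mrzx nzpd gwlu xgvrl pznl wnfna ewjjl jsi
Hunk 3: at line 9 remove [nzpd,gwlu,xgvrl] add [jzdcn] -> 14 lines: hmldo uqxd wvi opg jxr zyw qisy bop mrzx jzdcn pznl wnfna ewjjl jsi
Hunk 4: at line 3 remove [opg] add [hvmx,rohk,dpbfb] -> 16 lines: hmldo uqxd wvi hvmx rohk dpbfb jxr zyw qisy bop mrzx jzdcn pznl wnfna ewjjl jsi
Hunk 5: at line 1 remove [wvi,hvmx,rohk] add [mez] -> 14 lines: hmldo uqxd mez dpbfb jxr zyw qisy bop mrzx jzdcn pznl wnfna ewjjl jsi
Final line 7: qisy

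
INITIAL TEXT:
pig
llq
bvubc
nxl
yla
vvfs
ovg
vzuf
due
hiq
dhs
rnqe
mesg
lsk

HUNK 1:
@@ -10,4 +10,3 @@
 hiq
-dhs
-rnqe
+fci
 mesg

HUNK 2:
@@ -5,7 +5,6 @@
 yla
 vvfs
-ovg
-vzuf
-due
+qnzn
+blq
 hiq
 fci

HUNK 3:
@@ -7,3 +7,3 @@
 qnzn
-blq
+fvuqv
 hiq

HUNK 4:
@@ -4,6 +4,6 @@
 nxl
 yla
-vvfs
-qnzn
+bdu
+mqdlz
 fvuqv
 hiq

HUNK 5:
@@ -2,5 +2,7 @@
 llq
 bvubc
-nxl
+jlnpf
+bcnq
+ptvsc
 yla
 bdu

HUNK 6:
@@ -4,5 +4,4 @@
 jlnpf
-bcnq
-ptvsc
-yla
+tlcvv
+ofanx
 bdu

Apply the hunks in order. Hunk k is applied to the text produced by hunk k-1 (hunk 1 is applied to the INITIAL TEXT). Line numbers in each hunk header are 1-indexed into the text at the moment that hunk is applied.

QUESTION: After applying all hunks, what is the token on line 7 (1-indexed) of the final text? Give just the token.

Answer: bdu

Derivation:
Hunk 1: at line 10 remove [dhs,rnqe] add [fci] -> 13 lines: pig llq bvubc nxl yla vvfs ovg vzuf due hiq fci mesg lsk
Hunk 2: at line 5 remove [ovg,vzuf,due] add [qnzn,blq] -> 12 lines: pig llq bvubc nxl yla vvfs qnzn blq hiq fci mesg lsk
Hunk 3: at line 7 remove [blq] add [fvuqv] -> 12 lines: pig llq bvubc nxl yla vvfs qnzn fvuqv hiq fci mesg lsk
Hunk 4: at line 4 remove [vvfs,qnzn] add [bdu,mqdlz] -> 12 lines: pig llq bvubc nxl yla bdu mqdlz fvuqv hiq fci mesg lsk
Hunk 5: at line 2 remove [nxl] add [jlnpf,bcnq,ptvsc] -> 14 lines: pig llq bvubc jlnpf bcnq ptvsc yla bdu mqdlz fvuqv hiq fci mesg lsk
Hunk 6: at line 4 remove [bcnq,ptvsc,yla] add [tlcvv,ofanx] -> 13 lines: pig llq bvubc jlnpf tlcvv ofanx bdu mqdlz fvuqv hiq fci mesg lsk
Final line 7: bdu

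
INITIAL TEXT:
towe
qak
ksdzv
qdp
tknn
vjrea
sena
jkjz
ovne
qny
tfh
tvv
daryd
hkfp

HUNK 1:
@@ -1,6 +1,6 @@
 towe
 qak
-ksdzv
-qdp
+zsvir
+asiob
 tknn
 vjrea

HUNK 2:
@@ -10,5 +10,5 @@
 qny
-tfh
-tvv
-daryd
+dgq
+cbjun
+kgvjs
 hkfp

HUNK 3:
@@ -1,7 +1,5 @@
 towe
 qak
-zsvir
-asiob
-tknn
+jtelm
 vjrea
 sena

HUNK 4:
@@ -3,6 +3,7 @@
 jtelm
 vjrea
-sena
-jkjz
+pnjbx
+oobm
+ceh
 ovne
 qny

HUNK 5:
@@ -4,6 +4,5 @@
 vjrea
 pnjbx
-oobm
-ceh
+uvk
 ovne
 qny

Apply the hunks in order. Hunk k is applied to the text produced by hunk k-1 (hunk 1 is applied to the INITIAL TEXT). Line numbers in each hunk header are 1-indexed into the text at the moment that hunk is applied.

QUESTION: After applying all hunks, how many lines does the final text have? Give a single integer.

Answer: 12

Derivation:
Hunk 1: at line 1 remove [ksdzv,qdp] add [zsvir,asiob] -> 14 lines: towe qak zsvir asiob tknn vjrea sena jkjz ovne qny tfh tvv daryd hkfp
Hunk 2: at line 10 remove [tfh,tvv,daryd] add [dgq,cbjun,kgvjs] -> 14 lines: towe qak zsvir asiob tknn vjrea sena jkjz ovne qny dgq cbjun kgvjs hkfp
Hunk 3: at line 1 remove [zsvir,asiob,tknn] add [jtelm] -> 12 lines: towe qak jtelm vjrea sena jkjz ovne qny dgq cbjun kgvjs hkfp
Hunk 4: at line 3 remove [sena,jkjz] add [pnjbx,oobm,ceh] -> 13 lines: towe qak jtelm vjrea pnjbx oobm ceh ovne qny dgq cbjun kgvjs hkfp
Hunk 5: at line 4 remove [oobm,ceh] add [uvk] -> 12 lines: towe qak jtelm vjrea pnjbx uvk ovne qny dgq cbjun kgvjs hkfp
Final line count: 12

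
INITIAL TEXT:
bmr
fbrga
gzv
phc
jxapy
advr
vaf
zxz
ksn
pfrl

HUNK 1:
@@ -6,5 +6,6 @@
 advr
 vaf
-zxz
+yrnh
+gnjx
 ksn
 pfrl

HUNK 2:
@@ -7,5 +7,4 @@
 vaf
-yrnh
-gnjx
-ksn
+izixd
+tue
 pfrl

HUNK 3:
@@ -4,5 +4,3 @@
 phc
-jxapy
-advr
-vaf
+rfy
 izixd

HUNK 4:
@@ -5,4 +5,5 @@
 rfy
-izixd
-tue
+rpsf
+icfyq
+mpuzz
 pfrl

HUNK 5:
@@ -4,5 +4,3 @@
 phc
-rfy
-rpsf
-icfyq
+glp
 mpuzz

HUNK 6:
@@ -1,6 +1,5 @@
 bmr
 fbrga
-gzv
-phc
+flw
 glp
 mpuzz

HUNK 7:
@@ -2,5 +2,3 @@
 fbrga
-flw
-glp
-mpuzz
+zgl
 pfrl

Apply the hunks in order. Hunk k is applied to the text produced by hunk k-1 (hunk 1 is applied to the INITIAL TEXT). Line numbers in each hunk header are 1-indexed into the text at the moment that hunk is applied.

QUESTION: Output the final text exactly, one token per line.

Hunk 1: at line 6 remove [zxz] add [yrnh,gnjx] -> 11 lines: bmr fbrga gzv phc jxapy advr vaf yrnh gnjx ksn pfrl
Hunk 2: at line 7 remove [yrnh,gnjx,ksn] add [izixd,tue] -> 10 lines: bmr fbrga gzv phc jxapy advr vaf izixd tue pfrl
Hunk 3: at line 4 remove [jxapy,advr,vaf] add [rfy] -> 8 lines: bmr fbrga gzv phc rfy izixd tue pfrl
Hunk 4: at line 5 remove [izixd,tue] add [rpsf,icfyq,mpuzz] -> 9 lines: bmr fbrga gzv phc rfy rpsf icfyq mpuzz pfrl
Hunk 5: at line 4 remove [rfy,rpsf,icfyq] add [glp] -> 7 lines: bmr fbrga gzv phc glp mpuzz pfrl
Hunk 6: at line 1 remove [gzv,phc] add [flw] -> 6 lines: bmr fbrga flw glp mpuzz pfrl
Hunk 7: at line 2 remove [flw,glp,mpuzz] add [zgl] -> 4 lines: bmr fbrga zgl pfrl

Answer: bmr
fbrga
zgl
pfrl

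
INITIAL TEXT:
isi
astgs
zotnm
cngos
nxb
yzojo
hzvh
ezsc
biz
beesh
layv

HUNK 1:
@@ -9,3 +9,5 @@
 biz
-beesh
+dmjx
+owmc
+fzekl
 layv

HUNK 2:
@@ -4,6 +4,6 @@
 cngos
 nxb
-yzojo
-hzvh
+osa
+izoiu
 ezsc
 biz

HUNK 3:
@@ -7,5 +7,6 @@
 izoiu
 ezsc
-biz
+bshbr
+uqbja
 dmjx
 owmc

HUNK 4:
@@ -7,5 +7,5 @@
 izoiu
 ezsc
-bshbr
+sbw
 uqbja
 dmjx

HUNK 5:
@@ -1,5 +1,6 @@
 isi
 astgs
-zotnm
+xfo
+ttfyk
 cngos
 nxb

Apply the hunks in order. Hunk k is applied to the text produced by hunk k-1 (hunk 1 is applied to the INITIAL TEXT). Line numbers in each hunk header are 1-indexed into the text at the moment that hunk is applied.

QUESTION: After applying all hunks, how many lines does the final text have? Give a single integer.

Hunk 1: at line 9 remove [beesh] add [dmjx,owmc,fzekl] -> 13 lines: isi astgs zotnm cngos nxb yzojo hzvh ezsc biz dmjx owmc fzekl layv
Hunk 2: at line 4 remove [yzojo,hzvh] add [osa,izoiu] -> 13 lines: isi astgs zotnm cngos nxb osa izoiu ezsc biz dmjx owmc fzekl layv
Hunk 3: at line 7 remove [biz] add [bshbr,uqbja] -> 14 lines: isi astgs zotnm cngos nxb osa izoiu ezsc bshbr uqbja dmjx owmc fzekl layv
Hunk 4: at line 7 remove [bshbr] add [sbw] -> 14 lines: isi astgs zotnm cngos nxb osa izoiu ezsc sbw uqbja dmjx owmc fzekl layv
Hunk 5: at line 1 remove [zotnm] add [xfo,ttfyk] -> 15 lines: isi astgs xfo ttfyk cngos nxb osa izoiu ezsc sbw uqbja dmjx owmc fzekl layv
Final line count: 15

Answer: 15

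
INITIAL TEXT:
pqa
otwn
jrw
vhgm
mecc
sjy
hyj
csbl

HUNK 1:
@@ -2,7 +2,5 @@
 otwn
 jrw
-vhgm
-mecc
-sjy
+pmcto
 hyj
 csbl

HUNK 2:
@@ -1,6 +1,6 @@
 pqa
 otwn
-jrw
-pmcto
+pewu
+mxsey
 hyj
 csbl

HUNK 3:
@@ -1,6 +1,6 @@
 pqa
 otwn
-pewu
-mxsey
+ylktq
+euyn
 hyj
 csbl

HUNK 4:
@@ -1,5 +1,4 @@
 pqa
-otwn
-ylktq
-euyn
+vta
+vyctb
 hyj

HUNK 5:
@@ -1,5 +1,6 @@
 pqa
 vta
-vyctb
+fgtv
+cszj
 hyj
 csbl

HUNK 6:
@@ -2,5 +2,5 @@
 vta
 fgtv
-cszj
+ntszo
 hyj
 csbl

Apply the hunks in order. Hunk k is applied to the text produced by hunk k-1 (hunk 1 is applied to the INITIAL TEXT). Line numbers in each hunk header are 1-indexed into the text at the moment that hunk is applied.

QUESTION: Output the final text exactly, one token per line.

Hunk 1: at line 2 remove [vhgm,mecc,sjy] add [pmcto] -> 6 lines: pqa otwn jrw pmcto hyj csbl
Hunk 2: at line 1 remove [jrw,pmcto] add [pewu,mxsey] -> 6 lines: pqa otwn pewu mxsey hyj csbl
Hunk 3: at line 1 remove [pewu,mxsey] add [ylktq,euyn] -> 6 lines: pqa otwn ylktq euyn hyj csbl
Hunk 4: at line 1 remove [otwn,ylktq,euyn] add [vta,vyctb] -> 5 lines: pqa vta vyctb hyj csbl
Hunk 5: at line 1 remove [vyctb] add [fgtv,cszj] -> 6 lines: pqa vta fgtv cszj hyj csbl
Hunk 6: at line 2 remove [cszj] add [ntszo] -> 6 lines: pqa vta fgtv ntszo hyj csbl

Answer: pqa
vta
fgtv
ntszo
hyj
csbl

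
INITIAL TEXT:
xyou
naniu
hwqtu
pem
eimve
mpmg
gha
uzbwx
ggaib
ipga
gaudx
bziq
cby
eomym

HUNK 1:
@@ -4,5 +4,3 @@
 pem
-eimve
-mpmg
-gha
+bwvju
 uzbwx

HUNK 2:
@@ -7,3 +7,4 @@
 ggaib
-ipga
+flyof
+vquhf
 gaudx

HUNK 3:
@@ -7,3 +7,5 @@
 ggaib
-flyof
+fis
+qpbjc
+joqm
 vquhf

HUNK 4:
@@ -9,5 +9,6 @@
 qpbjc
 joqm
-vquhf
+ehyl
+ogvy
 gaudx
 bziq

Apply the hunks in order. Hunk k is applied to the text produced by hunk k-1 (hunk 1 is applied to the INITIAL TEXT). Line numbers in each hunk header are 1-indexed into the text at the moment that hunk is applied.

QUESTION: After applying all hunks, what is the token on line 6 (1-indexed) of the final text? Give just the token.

Hunk 1: at line 4 remove [eimve,mpmg,gha] add [bwvju] -> 12 lines: xyou naniu hwqtu pem bwvju uzbwx ggaib ipga gaudx bziq cby eomym
Hunk 2: at line 7 remove [ipga] add [flyof,vquhf] -> 13 lines: xyou naniu hwqtu pem bwvju uzbwx ggaib flyof vquhf gaudx bziq cby eomym
Hunk 3: at line 7 remove [flyof] add [fis,qpbjc,joqm] -> 15 lines: xyou naniu hwqtu pem bwvju uzbwx ggaib fis qpbjc joqm vquhf gaudx bziq cby eomym
Hunk 4: at line 9 remove [vquhf] add [ehyl,ogvy] -> 16 lines: xyou naniu hwqtu pem bwvju uzbwx ggaib fis qpbjc joqm ehyl ogvy gaudx bziq cby eomym
Final line 6: uzbwx

Answer: uzbwx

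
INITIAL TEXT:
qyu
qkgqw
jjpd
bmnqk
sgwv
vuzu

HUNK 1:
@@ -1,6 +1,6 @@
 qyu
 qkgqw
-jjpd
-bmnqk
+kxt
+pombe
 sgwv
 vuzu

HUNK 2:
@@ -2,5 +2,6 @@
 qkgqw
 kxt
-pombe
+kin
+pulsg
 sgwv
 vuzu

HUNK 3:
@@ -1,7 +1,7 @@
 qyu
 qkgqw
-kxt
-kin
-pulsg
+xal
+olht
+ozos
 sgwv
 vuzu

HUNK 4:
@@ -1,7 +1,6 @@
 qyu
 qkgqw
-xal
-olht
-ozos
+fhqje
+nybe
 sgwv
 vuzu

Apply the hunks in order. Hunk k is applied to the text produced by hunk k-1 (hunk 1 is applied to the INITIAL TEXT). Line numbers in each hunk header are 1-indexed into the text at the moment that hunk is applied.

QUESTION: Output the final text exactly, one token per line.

Hunk 1: at line 1 remove [jjpd,bmnqk] add [kxt,pombe] -> 6 lines: qyu qkgqw kxt pombe sgwv vuzu
Hunk 2: at line 2 remove [pombe] add [kin,pulsg] -> 7 lines: qyu qkgqw kxt kin pulsg sgwv vuzu
Hunk 3: at line 1 remove [kxt,kin,pulsg] add [xal,olht,ozos] -> 7 lines: qyu qkgqw xal olht ozos sgwv vuzu
Hunk 4: at line 1 remove [xal,olht,ozos] add [fhqje,nybe] -> 6 lines: qyu qkgqw fhqje nybe sgwv vuzu

Answer: qyu
qkgqw
fhqje
nybe
sgwv
vuzu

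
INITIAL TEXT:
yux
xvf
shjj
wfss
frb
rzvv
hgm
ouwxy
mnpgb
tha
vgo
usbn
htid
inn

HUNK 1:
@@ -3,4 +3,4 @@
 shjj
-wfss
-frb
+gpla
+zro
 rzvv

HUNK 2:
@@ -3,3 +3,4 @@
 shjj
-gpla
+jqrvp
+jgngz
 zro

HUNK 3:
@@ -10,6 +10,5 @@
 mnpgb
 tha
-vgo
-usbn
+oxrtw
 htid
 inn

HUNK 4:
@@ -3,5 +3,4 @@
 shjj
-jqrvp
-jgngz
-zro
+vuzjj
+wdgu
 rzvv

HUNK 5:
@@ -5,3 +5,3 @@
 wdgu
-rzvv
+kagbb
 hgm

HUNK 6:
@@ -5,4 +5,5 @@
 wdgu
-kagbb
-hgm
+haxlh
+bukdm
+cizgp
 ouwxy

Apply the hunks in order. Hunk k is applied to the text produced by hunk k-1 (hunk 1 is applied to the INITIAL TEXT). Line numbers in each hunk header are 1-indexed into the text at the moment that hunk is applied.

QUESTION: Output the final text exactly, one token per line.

Hunk 1: at line 3 remove [wfss,frb] add [gpla,zro] -> 14 lines: yux xvf shjj gpla zro rzvv hgm ouwxy mnpgb tha vgo usbn htid inn
Hunk 2: at line 3 remove [gpla] add [jqrvp,jgngz] -> 15 lines: yux xvf shjj jqrvp jgngz zro rzvv hgm ouwxy mnpgb tha vgo usbn htid inn
Hunk 3: at line 10 remove [vgo,usbn] add [oxrtw] -> 14 lines: yux xvf shjj jqrvp jgngz zro rzvv hgm ouwxy mnpgb tha oxrtw htid inn
Hunk 4: at line 3 remove [jqrvp,jgngz,zro] add [vuzjj,wdgu] -> 13 lines: yux xvf shjj vuzjj wdgu rzvv hgm ouwxy mnpgb tha oxrtw htid inn
Hunk 5: at line 5 remove [rzvv] add [kagbb] -> 13 lines: yux xvf shjj vuzjj wdgu kagbb hgm ouwxy mnpgb tha oxrtw htid inn
Hunk 6: at line 5 remove [kagbb,hgm] add [haxlh,bukdm,cizgp] -> 14 lines: yux xvf shjj vuzjj wdgu haxlh bukdm cizgp ouwxy mnpgb tha oxrtw htid inn

Answer: yux
xvf
shjj
vuzjj
wdgu
haxlh
bukdm
cizgp
ouwxy
mnpgb
tha
oxrtw
htid
inn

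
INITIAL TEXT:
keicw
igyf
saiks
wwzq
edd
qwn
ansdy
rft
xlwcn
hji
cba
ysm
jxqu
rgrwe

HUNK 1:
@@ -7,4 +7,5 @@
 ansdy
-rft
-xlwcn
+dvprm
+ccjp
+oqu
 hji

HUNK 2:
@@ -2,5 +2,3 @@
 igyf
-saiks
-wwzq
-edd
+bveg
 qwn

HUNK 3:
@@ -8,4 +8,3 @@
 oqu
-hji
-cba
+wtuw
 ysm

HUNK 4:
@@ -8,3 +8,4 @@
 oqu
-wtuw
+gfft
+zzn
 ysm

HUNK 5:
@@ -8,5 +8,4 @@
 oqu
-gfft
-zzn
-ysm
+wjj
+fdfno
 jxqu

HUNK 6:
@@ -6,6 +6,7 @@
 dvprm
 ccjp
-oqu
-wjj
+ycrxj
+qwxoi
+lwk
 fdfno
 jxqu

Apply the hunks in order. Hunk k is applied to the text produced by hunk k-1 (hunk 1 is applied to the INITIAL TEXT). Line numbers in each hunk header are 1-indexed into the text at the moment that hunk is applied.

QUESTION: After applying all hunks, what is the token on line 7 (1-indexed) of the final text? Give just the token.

Hunk 1: at line 7 remove [rft,xlwcn] add [dvprm,ccjp,oqu] -> 15 lines: keicw igyf saiks wwzq edd qwn ansdy dvprm ccjp oqu hji cba ysm jxqu rgrwe
Hunk 2: at line 2 remove [saiks,wwzq,edd] add [bveg] -> 13 lines: keicw igyf bveg qwn ansdy dvprm ccjp oqu hji cba ysm jxqu rgrwe
Hunk 3: at line 8 remove [hji,cba] add [wtuw] -> 12 lines: keicw igyf bveg qwn ansdy dvprm ccjp oqu wtuw ysm jxqu rgrwe
Hunk 4: at line 8 remove [wtuw] add [gfft,zzn] -> 13 lines: keicw igyf bveg qwn ansdy dvprm ccjp oqu gfft zzn ysm jxqu rgrwe
Hunk 5: at line 8 remove [gfft,zzn,ysm] add [wjj,fdfno] -> 12 lines: keicw igyf bveg qwn ansdy dvprm ccjp oqu wjj fdfno jxqu rgrwe
Hunk 6: at line 6 remove [oqu,wjj] add [ycrxj,qwxoi,lwk] -> 13 lines: keicw igyf bveg qwn ansdy dvprm ccjp ycrxj qwxoi lwk fdfno jxqu rgrwe
Final line 7: ccjp

Answer: ccjp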